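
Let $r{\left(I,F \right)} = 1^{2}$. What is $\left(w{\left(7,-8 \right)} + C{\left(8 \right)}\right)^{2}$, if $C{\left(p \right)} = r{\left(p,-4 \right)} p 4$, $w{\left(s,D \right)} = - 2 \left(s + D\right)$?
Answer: $1156$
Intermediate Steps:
$r{\left(I,F \right)} = 1$
$w{\left(s,D \right)} = - 2 D - 2 s$ ($w{\left(s,D \right)} = - 2 \left(D + s\right) = - 2 D - 2 s$)
$C{\left(p \right)} = 4 p$ ($C{\left(p \right)} = 1 p 4 = p 4 = 4 p$)
$\left(w{\left(7,-8 \right)} + C{\left(8 \right)}\right)^{2} = \left(\left(\left(-2\right) \left(-8\right) - 14\right) + 4 \cdot 8\right)^{2} = \left(\left(16 - 14\right) + 32\right)^{2} = \left(2 + 32\right)^{2} = 34^{2} = 1156$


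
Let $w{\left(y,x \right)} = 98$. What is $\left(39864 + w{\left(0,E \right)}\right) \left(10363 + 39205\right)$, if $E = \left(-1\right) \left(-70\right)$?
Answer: $1980836416$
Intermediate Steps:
$E = 70$
$\left(39864 + w{\left(0,E \right)}\right) \left(10363 + 39205\right) = \left(39864 + 98\right) \left(10363 + 39205\right) = 39962 \cdot 49568 = 1980836416$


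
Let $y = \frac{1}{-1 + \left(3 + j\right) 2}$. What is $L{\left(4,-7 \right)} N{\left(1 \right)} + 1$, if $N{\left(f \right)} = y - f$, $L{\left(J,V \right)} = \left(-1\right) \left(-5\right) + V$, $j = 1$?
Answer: $\frac{19}{7} \approx 2.7143$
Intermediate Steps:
$L{\left(J,V \right)} = 5 + V$
$y = \frac{1}{7}$ ($y = \frac{1}{-1 + \left(3 + 1\right) 2} = \frac{1}{-1 + 4 \cdot 2} = \frac{1}{-1 + 8} = \frac{1}{7} \approx 0.14286$)
$N{\left(f \right)} = \frac{1}{7} - f$
$L{\left(4,-7 \right)} N{\left(1 \right)} + 1 = \left(5 - 7\right) \left(\frac{1}{7} - 1\right) + 1 = - 2 \left(\frac{1}{7} - 1\right) + 1 = \left(-2\right) \left(- \frac{6}{7}\right) + 1 = \frac{12}{7} + 1 = \frac{19}{7}$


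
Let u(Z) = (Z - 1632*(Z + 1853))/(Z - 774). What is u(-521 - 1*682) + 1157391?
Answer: 763074670/659 ≈ 1.1579e+6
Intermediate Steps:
u(Z) = (-3024096 - 1631*Z)/(-774 + Z) (u(Z) = (Z - 1632*(1853 + Z))/(-774 + Z) = (Z + (-3024096 - 1632*Z))/(-774 + Z) = (-3024096 - 1631*Z)/(-774 + Z))
u(-521 - 1*682) + 1157391 = (-3024096 - 1631*(-521 - 1*682))/(-774 + (-521 - 1*682)) + 1157391 = (-3024096 - 1631*(-521 - 682))/(-774 + (-521 - 682)) + 1157391 = (-3024096 - 1631*(-1203))/(-774 - 1203) + 1157391 = (-3024096 + 1962093)/(-1977) + 1157391 = -1/1977*(-1062003) + 1157391 = 354001/659 + 1157391 = 763074670/659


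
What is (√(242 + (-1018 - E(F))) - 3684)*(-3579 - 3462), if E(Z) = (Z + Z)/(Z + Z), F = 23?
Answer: 25939044 - 7041*I*√777 ≈ 2.5939e+7 - 1.9627e+5*I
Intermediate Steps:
E(Z) = 1 (E(Z) = (2*Z)/((2*Z)) = (2*Z)*(1/(2*Z)) = 1)
(√(242 + (-1018 - E(F))) - 3684)*(-3579 - 3462) = (√(242 + (-1018 - 1*1)) - 3684)*(-3579 - 3462) = (√(242 + (-1018 - 1)) - 3684)*(-7041) = (√(242 - 1019) - 3684)*(-7041) = (√(-777) - 3684)*(-7041) = (I*√777 - 3684)*(-7041) = (-3684 + I*√777)*(-7041) = 25939044 - 7041*I*√777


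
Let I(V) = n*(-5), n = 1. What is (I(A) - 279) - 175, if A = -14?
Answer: -459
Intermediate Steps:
I(V) = -5 (I(V) = 1*(-5) = -5)
(I(A) - 279) - 175 = (-5 - 279) - 175 = -284 - 175 = -459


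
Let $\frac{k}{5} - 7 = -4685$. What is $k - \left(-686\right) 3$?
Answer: $-21332$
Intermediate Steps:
$k = -23390$ ($k = 35 + 5 \left(-4685\right) = 35 - 23425 = -23390$)
$k - \left(-686\right) 3 = -23390 - \left(-686\right) 3 = -23390 - -2058 = -23390 + 2058 = -21332$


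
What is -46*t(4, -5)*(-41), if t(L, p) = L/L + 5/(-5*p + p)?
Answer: 4715/2 ≈ 2357.5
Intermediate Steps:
t(L, p) = 1 - 5/(4*p) (t(L, p) = 1 + 5/((-4*p)) = 1 + 5*(-1/(4*p)) = 1 - 5/(4*p))
-46*t(4, -5)*(-41) = -46*(-5/4 - 5)/(-5)*(-41) = -(-46)*(-25)/(5*4)*(-41) = -46*5/4*(-41) = -115/2*(-41) = 4715/2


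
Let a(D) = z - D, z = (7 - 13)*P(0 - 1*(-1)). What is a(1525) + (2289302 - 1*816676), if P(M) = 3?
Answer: 1471083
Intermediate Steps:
z = -18 (z = (7 - 13)*3 = -6*3 = -18)
a(D) = -18 - D
a(1525) + (2289302 - 1*816676) = (-18 - 1*1525) + (2289302 - 1*816676) = (-18 - 1525) + (2289302 - 816676) = -1543 + 1472626 = 1471083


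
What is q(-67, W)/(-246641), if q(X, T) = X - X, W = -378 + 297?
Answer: 0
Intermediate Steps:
W = -81
q(X, T) = 0
q(-67, W)/(-246641) = 0/(-246641) = 0*(-1/246641) = 0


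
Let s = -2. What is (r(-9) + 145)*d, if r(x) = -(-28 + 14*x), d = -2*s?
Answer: 1196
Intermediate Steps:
d = 4 (d = -2*(-2) = 4)
r(x) = 28 - 14*x (r(x) = -(-28 + 14*x) = -7*(-4 + 2*x) = 28 - 14*x)
(r(-9) + 145)*d = ((28 - 14*(-9)) + 145)*4 = ((28 + 126) + 145)*4 = (154 + 145)*4 = 299*4 = 1196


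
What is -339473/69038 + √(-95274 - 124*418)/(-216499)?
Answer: -339473/69038 - I*√147106/216499 ≈ -4.9172 - 0.0017716*I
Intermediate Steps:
-339473/69038 + √(-95274 - 124*418)/(-216499) = -339473*1/69038 + √(-95274 - 51832)*(-1/216499) = -339473/69038 + √(-147106)*(-1/216499) = -339473/69038 + (I*√147106)*(-1/216499) = -339473/69038 - I*√147106/216499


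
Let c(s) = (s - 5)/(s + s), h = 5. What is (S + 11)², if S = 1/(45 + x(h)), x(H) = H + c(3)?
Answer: 2696164/22201 ≈ 121.44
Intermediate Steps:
c(s) = (-5 + s)/(2*s) (c(s) = (-5 + s)/((2*s)) = (-5 + s)*(1/(2*s)) = (-5 + s)/(2*s))
x(H) = -⅓ + H (x(H) = H + (½)*(-5 + 3)/3 = H + (½)*(⅓)*(-2) = H - ⅓ = -⅓ + H)
S = 3/149 (S = 1/(45 + (-⅓ + 5)) = 1/(45 + 14/3) = 1/(149/3) = 3/149 ≈ 0.020134)
(S + 11)² = (3/149 + 11)² = (1642/149)² = 2696164/22201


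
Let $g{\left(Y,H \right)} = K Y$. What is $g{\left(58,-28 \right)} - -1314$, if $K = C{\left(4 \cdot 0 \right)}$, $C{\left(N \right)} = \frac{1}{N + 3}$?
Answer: $\frac{4000}{3} \approx 1333.3$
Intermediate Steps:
$C{\left(N \right)} = \frac{1}{3 + N}$
$K = \frac{1}{3}$ ($K = \frac{1}{3 + 4 \cdot 0} = \frac{1}{3 + 0} = \frac{1}{3} \approx 0.33333$)
$g{\left(Y,H \right)} = \frac{Y}{3}$
$g{\left(58,-28 \right)} - -1314 = \frac{1}{3} \cdot 58 - -1314 = \frac{58}{3} + 1314 = \frac{4000}{3}$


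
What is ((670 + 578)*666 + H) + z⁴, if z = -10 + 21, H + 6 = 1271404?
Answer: 2117207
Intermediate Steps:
H = 1271398 (H = -6 + 1271404 = 1271398)
z = 11
((670 + 578)*666 + H) + z⁴ = ((670 + 578)*666 + 1271398) + 11⁴ = (1248*666 + 1271398) + 14641 = (831168 + 1271398) + 14641 = 2102566 + 14641 = 2117207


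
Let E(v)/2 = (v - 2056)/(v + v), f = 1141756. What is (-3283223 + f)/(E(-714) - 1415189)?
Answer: 764503719/505221088 ≈ 1.5132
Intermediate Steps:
E(v) = (-2056 + v)/v (E(v) = 2*((v - 2056)/(v + v)) = 2*((-2056 + v)/((2*v))) = 2*((-2056 + v)*(1/(2*v))) = 2*((-2056 + v)/(2*v)) = (-2056 + v)/v)
(-3283223 + f)/(E(-714) - 1415189) = (-3283223 + 1141756)/((-2056 - 714)/(-714) - 1415189) = -2141467/(-1/714*(-2770) - 1415189) = -2141467/(1385/357 - 1415189) = -2141467/(-505221088/357) = -2141467*(-357/505221088) = 764503719/505221088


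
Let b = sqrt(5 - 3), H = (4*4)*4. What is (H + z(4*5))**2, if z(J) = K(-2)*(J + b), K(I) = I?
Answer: 584 - 96*sqrt(2) ≈ 448.24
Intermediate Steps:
H = 64 (H = 16*4 = 64)
b = sqrt(2) ≈ 1.4142
z(J) = -2*J - 2*sqrt(2) (z(J) = -2*(J + sqrt(2)) = -2*J - 2*sqrt(2))
(H + z(4*5))**2 = (64 + (-8*5 - 2*sqrt(2)))**2 = (64 + (-2*20 - 2*sqrt(2)))**2 = (64 + (-40 - 2*sqrt(2)))**2 = (24 - 2*sqrt(2))**2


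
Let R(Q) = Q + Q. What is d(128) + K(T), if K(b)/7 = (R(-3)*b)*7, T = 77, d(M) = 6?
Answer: -22632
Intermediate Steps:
R(Q) = 2*Q
K(b) = -294*b (K(b) = 7*(((2*(-3))*b)*7) = 7*(-6*b*7) = 7*(-42*b) = -294*b)
d(128) + K(T) = 6 - 294*77 = 6 - 22638 = -22632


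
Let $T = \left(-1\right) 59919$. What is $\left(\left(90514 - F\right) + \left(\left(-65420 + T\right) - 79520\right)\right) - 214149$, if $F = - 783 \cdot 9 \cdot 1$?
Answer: $-321447$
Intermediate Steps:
$T = -59919$
$F = -7047$ ($F = \left(-783\right) 9 = -7047$)
$\left(\left(90514 - F\right) + \left(\left(-65420 + T\right) - 79520\right)\right) - 214149 = \left(\left(90514 - -7047\right) - 204859\right) - 214149 = \left(\left(90514 + 7047\right) - 204859\right) - 214149 = \left(97561 - 204859\right) - 214149 = -107298 - 214149 = -321447$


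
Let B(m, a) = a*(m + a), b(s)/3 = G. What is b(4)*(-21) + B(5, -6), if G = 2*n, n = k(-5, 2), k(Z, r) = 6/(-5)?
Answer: 786/5 ≈ 157.20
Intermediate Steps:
k(Z, r) = -6/5 (k(Z, r) = 6*(-1/5) = -6/5)
n = -6/5 ≈ -1.2000
G = -12/5 (G = 2*(-6/5) = -12/5 ≈ -2.4000)
b(s) = -36/5 (b(s) = 3*(-12/5) = -36/5)
B(m, a) = a*(a + m)
b(4)*(-21) + B(5, -6) = -36/5*(-21) - 6*(-6 + 5) = 756/5 - 6*(-1) = 756/5 + 6 = 786/5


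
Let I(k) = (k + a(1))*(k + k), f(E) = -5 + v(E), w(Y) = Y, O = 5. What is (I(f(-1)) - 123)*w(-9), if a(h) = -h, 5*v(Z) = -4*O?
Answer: -513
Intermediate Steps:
v(Z) = -4 (v(Z) = (-4*5)/5 = (⅕)*(-20) = -4)
f(E) = -9 (f(E) = -5 - 4 = -9)
I(k) = 2*k*(-1 + k) (I(k) = (k - 1*1)*(k + k) = (k - 1)*(2*k) = (-1 + k)*(2*k) = 2*k*(-1 + k))
(I(f(-1)) - 123)*w(-9) = (2*(-9)*(-1 - 9) - 123)*(-9) = (2*(-9)*(-10) - 123)*(-9) = (180 - 123)*(-9) = 57*(-9) = -513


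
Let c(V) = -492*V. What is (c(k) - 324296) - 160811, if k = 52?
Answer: -510691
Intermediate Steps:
(c(k) - 324296) - 160811 = (-492*52 - 324296) - 160811 = (-25584 - 324296) - 160811 = -349880 - 160811 = -510691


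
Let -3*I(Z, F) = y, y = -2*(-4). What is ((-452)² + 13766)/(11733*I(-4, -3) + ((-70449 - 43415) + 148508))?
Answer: 109035/1678 ≈ 64.979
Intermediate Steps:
y = 8
I(Z, F) = -8/3 (I(Z, F) = -⅓*8 = -8/3)
((-452)² + 13766)/(11733*I(-4, -3) + ((-70449 - 43415) + 148508)) = ((-452)² + 13766)/(11733*(-8/3) + ((-70449 - 43415) + 148508)) = (204304 + 13766)/(-31288 + (-113864 + 148508)) = 218070/(-31288 + 34644) = 218070/3356 = 218070*(1/3356) = 109035/1678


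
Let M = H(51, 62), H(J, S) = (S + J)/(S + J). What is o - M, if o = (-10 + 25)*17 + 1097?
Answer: 1351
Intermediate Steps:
H(J, S) = 1 (H(J, S) = (J + S)/(J + S) = 1)
M = 1
o = 1352 (o = 15*17 + 1097 = 255 + 1097 = 1352)
o - M = 1352 - 1*1 = 1352 - 1 = 1351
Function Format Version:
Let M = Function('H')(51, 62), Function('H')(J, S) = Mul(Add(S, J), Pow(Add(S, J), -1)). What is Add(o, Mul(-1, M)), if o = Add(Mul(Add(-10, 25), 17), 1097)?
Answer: 1351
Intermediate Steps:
Function('H')(J, S) = 1 (Function('H')(J, S) = Mul(Add(J, S), Pow(Add(J, S), -1)) = 1)
M = 1
o = 1352 (o = Add(Mul(15, 17), 1097) = Add(255, 1097) = 1352)
Add(o, Mul(-1, M)) = Add(1352, Mul(-1, 1)) = Add(1352, -1) = 1351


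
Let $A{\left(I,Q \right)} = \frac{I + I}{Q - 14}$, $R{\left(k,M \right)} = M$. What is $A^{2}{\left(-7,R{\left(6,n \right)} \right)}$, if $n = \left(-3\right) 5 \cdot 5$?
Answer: $\frac{196}{7921} \approx 0.024744$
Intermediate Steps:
$n = -75$ ($n = \left(-15\right) 5 = -75$)
$A{\left(I,Q \right)} = \frac{2 I}{-14 + Q}$
$A^{2}{\left(-7,R{\left(6,n \right)} \right)} = \left(2 \left(-7\right) \frac{1}{-14 - 75}\right)^{2} = \left(2 \left(-7\right) \frac{1}{-89}\right)^{2} = \left(2 \left(-7\right) \left(- \frac{1}{89}\right)\right)^{2} = \left(\frac{14}{89}\right)^{2} = \frac{196}{7921}$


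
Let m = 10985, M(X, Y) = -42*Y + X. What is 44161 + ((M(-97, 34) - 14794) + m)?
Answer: 38827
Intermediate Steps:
M(X, Y) = X - 42*Y
44161 + ((M(-97, 34) - 14794) + m) = 44161 + (((-97 - 42*34) - 14794) + 10985) = 44161 + (((-97 - 1428) - 14794) + 10985) = 44161 + ((-1525 - 14794) + 10985) = 44161 + (-16319 + 10985) = 44161 - 5334 = 38827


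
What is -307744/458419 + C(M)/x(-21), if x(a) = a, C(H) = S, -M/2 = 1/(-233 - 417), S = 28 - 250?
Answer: 31768798/3208933 ≈ 9.9001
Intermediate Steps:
S = -222
M = 1/325 (M = -2/(-233 - 417) = -2/(-650) = -2*(-1/650) = 1/325 ≈ 0.0030769)
C(H) = -222
-307744/458419 + C(M)/x(-21) = -307744/458419 - 222/(-21) = -307744*1/458419 - 222*(-1/21) = -307744/458419 + 74/7 = 31768798/3208933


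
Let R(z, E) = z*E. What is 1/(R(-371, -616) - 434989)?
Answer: -1/206453 ≈ -4.8437e-6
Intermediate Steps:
R(z, E) = E*z
1/(R(-371, -616) - 434989) = 1/(-616*(-371) - 434989) = 1/(228536 - 434989) = 1/(-206453) = -1/206453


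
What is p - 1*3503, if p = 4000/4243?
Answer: -14859229/4243 ≈ -3502.1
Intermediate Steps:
p = 4000/4243 (p = 4000*(1/4243) = 4000/4243 ≈ 0.94273)
p - 1*3503 = 4000/4243 - 1*3503 = 4000/4243 - 3503 = -14859229/4243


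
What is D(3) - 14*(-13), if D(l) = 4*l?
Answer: 194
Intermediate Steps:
D(3) - 14*(-13) = 4*3 - 14*(-13) = 12 + 182 = 194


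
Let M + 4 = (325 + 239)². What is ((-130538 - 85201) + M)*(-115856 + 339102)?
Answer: 22849897838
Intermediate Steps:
M = 318092 (M = -4 + (325 + 239)² = -4 + 564² = -4 + 318096 = 318092)
((-130538 - 85201) + M)*(-115856 + 339102) = ((-130538 - 85201) + 318092)*(-115856 + 339102) = (-215739 + 318092)*223246 = 102353*223246 = 22849897838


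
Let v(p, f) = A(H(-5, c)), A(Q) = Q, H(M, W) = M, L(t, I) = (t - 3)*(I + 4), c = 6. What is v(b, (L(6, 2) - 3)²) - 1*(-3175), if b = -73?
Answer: 3170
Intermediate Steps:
L(t, I) = (-3 + t)*(4 + I)
v(p, f) = -5
v(b, (L(6, 2) - 3)²) - 1*(-3175) = -5 - 1*(-3175) = -5 + 3175 = 3170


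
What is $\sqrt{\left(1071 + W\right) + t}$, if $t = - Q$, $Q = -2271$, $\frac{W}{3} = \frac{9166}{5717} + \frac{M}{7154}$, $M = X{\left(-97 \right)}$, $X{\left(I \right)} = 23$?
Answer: $\frac{\sqrt{114253751266536522}}{5842774} \approx 57.852$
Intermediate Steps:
$M = 23$
$W = \frac{197115165}{40899418}$ ($W = 3 \left(\frac{9166}{5717} + \frac{23}{7154}\right) = 3 \cdot \frac{65705055}{40899418} = \frac{197115165}{40899418} \approx 4.8195$)
$t = 2271$ ($t = \left(-1\right) \left(-2271\right) = 2271$)
$\sqrt{\left(1071 + W\right) + t} = \sqrt{\left(1071 + \frac{197115165}{40899418}\right) + 2271} = \sqrt{\frac{44000391843}{40899418} + 2271} = \sqrt{\frac{136882970121}{40899418}} = \frac{\sqrt{114253751266536522}}{5842774}$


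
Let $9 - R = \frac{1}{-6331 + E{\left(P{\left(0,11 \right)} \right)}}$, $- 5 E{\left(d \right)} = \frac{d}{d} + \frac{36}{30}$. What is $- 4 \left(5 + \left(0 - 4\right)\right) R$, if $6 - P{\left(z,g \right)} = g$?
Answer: $- \frac{2849198}{79143} \approx -36.001$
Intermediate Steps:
$P{\left(z,g \right)} = 6 - g$
$E{\left(d \right)} = - \frac{11}{25}$ ($E{\left(d \right)} = - \frac{\frac{d}{d} + \frac{36}{30}}{5} = - \frac{1 + 36 \cdot \frac{1}{30}}{5} = - \frac{1 + \frac{6}{5}}{5} = \left(- \frac{1}{5}\right) \frac{11}{5} = - \frac{11}{25}$)
$R = \frac{1424599}{158286}$ ($R = 9 - \frac{1}{-6331 - \frac{11}{25}} = 9 - \frac{1}{- \frac{158286}{25}} = 9 - - \frac{25}{158286} = 9 + \frac{25}{158286} = \frac{1424599}{158286} \approx 9.0002$)
$- 4 \left(5 + \left(0 - 4\right)\right) R = - 4 \left(5 + \left(0 - 4\right)\right) \frac{1424599}{158286} = - 4 \left(5 - 4\right) \frac{1424599}{158286} = \left(-4\right) 1 \cdot \frac{1424599}{158286} = \left(-4\right) \frac{1424599}{158286} = - \frac{2849198}{79143}$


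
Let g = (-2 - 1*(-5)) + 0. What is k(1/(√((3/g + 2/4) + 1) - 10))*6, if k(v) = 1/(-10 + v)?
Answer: -1970/3317 + √10/3317 ≈ -0.59296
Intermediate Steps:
g = 3 (g = (-2 + 5) + 0 = 3 + 0 = 3)
k(1/(√((3/g + 2/4) + 1) - 10))*6 = 6/(-10 + 1/(√((3/3 + 2/4) + 1) - 10)) = 6/(-10 + 1/(√((3*(⅓) + 2*(¼)) + 1) - 10)) = 6/(-10 + 1/(√((1 + ½) + 1) - 10)) = 6/(-10 + 1/(√(3/2 + 1) - 10)) = 6/(-10 + 1/(√(5/2) - 10)) = 6/(-10 + 1/(√10/2 - 10)) = 6/(-10 + 1/(-10 + √10/2))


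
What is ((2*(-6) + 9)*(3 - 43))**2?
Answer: 14400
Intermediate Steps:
((2*(-6) + 9)*(3 - 43))**2 = ((-12 + 9)*(-40))**2 = (-3*(-40))**2 = 120**2 = 14400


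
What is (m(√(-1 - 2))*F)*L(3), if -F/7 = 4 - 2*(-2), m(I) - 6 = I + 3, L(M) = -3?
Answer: 1512 + 168*I*√3 ≈ 1512.0 + 290.98*I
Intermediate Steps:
m(I) = 9 + I (m(I) = 6 + (I + 3) = 6 + (3 + I) = 9 + I)
F = -56 (F = -7*(4 - 2*(-2)) = -7*(4 + 4) = -7*8 = -56)
(m(√(-1 - 2))*F)*L(3) = ((9 + √(-1 - 2))*(-56))*(-3) = ((9 + √(-3))*(-56))*(-3) = ((9 + I*√3)*(-56))*(-3) = (-504 - 56*I*√3)*(-3) = 1512 + 168*I*√3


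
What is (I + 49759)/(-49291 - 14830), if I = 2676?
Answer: -52435/64121 ≈ -0.81775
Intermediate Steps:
(I + 49759)/(-49291 - 14830) = (2676 + 49759)/(-49291 - 14830) = 52435/(-64121) = 52435*(-1/64121) = -52435/64121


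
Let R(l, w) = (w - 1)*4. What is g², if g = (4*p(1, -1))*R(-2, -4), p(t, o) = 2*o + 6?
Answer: 102400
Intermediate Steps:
p(t, o) = 6 + 2*o
R(l, w) = -4 + 4*w (R(l, w) = (-1 + w)*4 = -4 + 4*w)
g = -320 (g = (4*(6 + 2*(-1)))*(-4 + 4*(-4)) = (4*(6 - 2))*(-4 - 16) = (4*4)*(-20) = 16*(-20) = -320)
g² = (-320)² = 102400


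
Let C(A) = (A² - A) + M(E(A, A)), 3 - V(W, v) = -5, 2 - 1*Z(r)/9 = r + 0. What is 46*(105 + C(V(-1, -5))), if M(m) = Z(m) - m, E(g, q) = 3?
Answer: 6854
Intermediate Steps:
Z(r) = 18 - 9*r (Z(r) = 18 - 9*(r + 0) = 18 - 9*r)
M(m) = 18 - 10*m (M(m) = (18 - 9*m) - m = 18 - 10*m)
V(W, v) = 8 (V(W, v) = 3 - 1*(-5) = 3 + 5 = 8)
C(A) = -12 + A² - A (C(A) = (A² - A) + (18 - 10*3) = (A² - A) + (18 - 30) = (A² - A) - 12 = -12 + A² - A)
46*(105 + C(V(-1, -5))) = 46*(105 + (-12 + 8² - 1*8)) = 46*(105 + (-12 + 64 - 8)) = 46*(105 + 44) = 46*149 = 6854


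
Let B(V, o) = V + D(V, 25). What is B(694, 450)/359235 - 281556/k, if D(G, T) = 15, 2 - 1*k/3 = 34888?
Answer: 16869828697/6266136105 ≈ 2.6922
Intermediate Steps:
k = -104658 (k = 6 - 3*34888 = 6 - 104664 = -104658)
B(V, o) = 15 + V (B(V, o) = V + 15 = 15 + V)
B(694, 450)/359235 - 281556/k = (15 + 694)/359235 - 281556/(-104658) = 709*(1/359235) - 281556*(-1/104658) = 709/359235 + 46926/17443 = 16869828697/6266136105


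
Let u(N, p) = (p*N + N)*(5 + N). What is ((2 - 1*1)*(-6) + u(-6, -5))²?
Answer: 900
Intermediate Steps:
u(N, p) = (5 + N)*(N + N*p) (u(N, p) = (N*p + N)*(5 + N) = (N + N*p)*(5 + N) = (5 + N)*(N + N*p))
((2 - 1*1)*(-6) + u(-6, -5))² = ((2 - 1*1)*(-6) - 6*(5 - 6 + 5*(-5) - 6*(-5)))² = ((2 - 1)*(-6) - 6*(5 - 6 - 25 + 30))² = (1*(-6) - 6*4)² = (-6 - 24)² = (-30)² = 900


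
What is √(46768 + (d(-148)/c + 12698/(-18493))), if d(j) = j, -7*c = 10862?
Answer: 2*√117939059730000671710/100435483 ≈ 216.26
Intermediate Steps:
c = -10862/7 (c = -⅐*10862 = -10862/7 ≈ -1551.7)
√(46768 + (d(-148)/c + 12698/(-18493))) = √(46768 + (-148/(-10862/7) + 12698/(-18493))) = √(46768 + (-148*(-7/10862) + 12698*(-1/18493))) = √(46768 + (518/5431 - 12698/18493)) = √(46768 - 59383464/100435483) = √(4697107285480/100435483) = 2*√117939059730000671710/100435483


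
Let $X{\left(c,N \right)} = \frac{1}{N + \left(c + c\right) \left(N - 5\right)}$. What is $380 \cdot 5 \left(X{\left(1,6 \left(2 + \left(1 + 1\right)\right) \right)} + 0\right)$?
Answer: $\frac{950}{31} \approx 30.645$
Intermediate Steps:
$X{\left(c,N \right)} = \frac{1}{N + 2 c \left(-5 + N\right)}$
$380 \cdot 5 \left(X{\left(1,6 \left(2 + \left(1 + 1\right)\right) \right)} + 0\right) = 380 \cdot 5 \left(\frac{1}{6 \left(2 + \left(1 + 1\right)\right) - 10 + 2 \cdot 6 \left(2 + \left(1 + 1\right)\right) 1} + 0\right) = 380 \cdot 5 \left(\frac{1}{6 \left(2 + 2\right) - 10 + 2 \cdot 6 \left(2 + 2\right) 1} + 0\right) = 380 \cdot 5 \left(\frac{1}{6 \cdot 4 - 10 + 2 \cdot 6 \cdot 4 \cdot 1} + 0\right) = 380 \cdot 5 \left(\frac{1}{24 - 10 + 2 \cdot 24 \cdot 1} + 0\right) = 380 \cdot 5 \left(\frac{1}{24 - 10 + 48} + 0\right) = 380 \cdot 5 \left(\frac{1}{62} + 0\right) = 380 \cdot 5 \cdot \frac{1}{62} = 380 \cdot \frac{5}{62} = \frac{950}{31}$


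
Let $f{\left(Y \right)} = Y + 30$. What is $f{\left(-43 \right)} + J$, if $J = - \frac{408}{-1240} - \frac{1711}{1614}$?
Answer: $- \frac{3435101}{250170} \approx -13.731$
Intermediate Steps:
$f{\left(Y \right)} = 30 + Y$
$J = - \frac{182891}{250170}$ ($J = \left(-408\right) \left(- \frac{1}{1240}\right) - \frac{1711}{1614} = \frac{51}{155} - \frac{1711}{1614} = - \frac{182891}{250170} \approx -0.73107$)
$f{\left(-43 \right)} + J = \left(30 - 43\right) - \frac{182891}{250170} = -13 - \frac{182891}{250170} = - \frac{3435101}{250170}$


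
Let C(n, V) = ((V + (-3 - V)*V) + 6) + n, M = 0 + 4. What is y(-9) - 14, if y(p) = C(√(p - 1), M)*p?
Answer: 148 - 9*I*√10 ≈ 148.0 - 28.461*I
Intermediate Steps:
M = 4
C(n, V) = 6 + V + n + V*(-3 - V) (C(n, V) = ((V + V*(-3 - V)) + 6) + n = (6 + V + V*(-3 - V)) + n = 6 + V + n + V*(-3 - V))
y(p) = p*(-18 + √(-1 + p)) (y(p) = (6 + √(p - 1) - 1*4² - 2*4)*p = (6 + √(-1 + p) - 1*16 - 8)*p = (6 + √(-1 + p) - 16 - 8)*p = (-18 + √(-1 + p))*p = p*(-18 + √(-1 + p)))
y(-9) - 14 = -9*(-18 + √(-1 - 9)) - 14 = -9*(-18 + √(-10)) - 14 = -9*(-18 + I*√10) - 14 = (162 - 9*I*√10) - 14 = 148 - 9*I*√10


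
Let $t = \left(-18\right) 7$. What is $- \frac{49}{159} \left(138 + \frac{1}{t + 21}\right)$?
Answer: $- \frac{101423}{2385} \approx -42.525$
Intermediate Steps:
$t = -126$
$- \frac{49}{159} \left(138 + \frac{1}{t + 21}\right) = - \frac{49}{159} \left(138 + \frac{1}{-126 + 21}\right) = \left(-49\right) \frac{1}{159} \left(138 + \frac{1}{-105}\right) = - \frac{49 \left(138 - \frac{1}{105}\right)}{159} = \left(- \frac{49}{159}\right) \frac{14489}{105} = - \frac{101423}{2385}$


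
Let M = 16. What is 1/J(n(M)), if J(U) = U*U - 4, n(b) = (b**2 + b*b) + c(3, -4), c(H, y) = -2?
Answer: 1/260096 ≈ 3.8447e-6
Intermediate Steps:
n(b) = -2 + 2*b**2 (n(b) = (b**2 + b*b) - 2 = (b**2 + b**2) - 2 = 2*b**2 - 2 = -2 + 2*b**2)
J(U) = -4 + U**2 (J(U) = U**2 - 4 = -4 + U**2)
1/J(n(M)) = 1/(-4 + (-2 + 2*16**2)**2) = 1/(-4 + (-2 + 2*256)**2) = 1/(-4 + (-2 + 512)**2) = 1/(-4 + 510**2) = 1/(-4 + 260100) = 1/260096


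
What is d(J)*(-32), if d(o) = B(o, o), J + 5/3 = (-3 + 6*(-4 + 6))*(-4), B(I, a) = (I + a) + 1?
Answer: 7136/3 ≈ 2378.7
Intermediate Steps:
B(I, a) = 1 + I + a
J = -113/3 (J = -5/3 + (-3 + 6*(-4 + 6))*(-4) = -5/3 + (-3 + 6*2)*(-4) = -5/3 + (-3 + 12)*(-4) = -5/3 + 9*(-4) = -5/3 - 36 = -113/3 ≈ -37.667)
d(o) = 1 + 2*o (d(o) = 1 + o + o = 1 + 2*o)
d(J)*(-32) = (1 + 2*(-113/3))*(-32) = (1 - 226/3)*(-32) = -223/3*(-32) = 7136/3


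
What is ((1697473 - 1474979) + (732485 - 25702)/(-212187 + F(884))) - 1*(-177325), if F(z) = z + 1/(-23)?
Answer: 1943092089421/4859970 ≈ 3.9982e+5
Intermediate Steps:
F(z) = -1/23 + z (F(z) = z - 1/23 = -1/23 + z)
((1697473 - 1474979) + (732485 - 25702)/(-212187 + F(884))) - 1*(-177325) = ((1697473 - 1474979) + (732485 - 25702)/(-212187 + (-1/23 + 884))) - 1*(-177325) = (222494 + 706783/(-212187 + 20331/23)) + 177325 = (222494 + 706783/(-4859970/23)) + 177325 = (222494 + 706783*(-23/4859970)) + 177325 = (222494 - 16256009/4859970) + 177325 = 1081297909171/4859970 + 177325 = 1943092089421/4859970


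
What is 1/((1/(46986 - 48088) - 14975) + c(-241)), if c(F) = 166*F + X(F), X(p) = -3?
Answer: -1102/60592369 ≈ -1.8187e-5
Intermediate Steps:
c(F) = -3 + 166*F (c(F) = 166*F - 3 = -3 + 166*F)
1/((1/(46986 - 48088) - 14975) + c(-241)) = 1/((1/(46986 - 48088) - 14975) + (-3 + 166*(-241))) = 1/((1/(-1102) - 14975) + (-3 - 40006)) = 1/((-1/1102 - 14975) - 40009) = 1/(-16502451/1102 - 40009) = 1/(-60592369/1102) = -1102/60592369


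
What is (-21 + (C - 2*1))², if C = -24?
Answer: 2209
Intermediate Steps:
(-21 + (C - 2*1))² = (-21 + (-24 - 2*1))² = (-21 + (-24 - 2))² = (-21 - 26)² = (-47)² = 2209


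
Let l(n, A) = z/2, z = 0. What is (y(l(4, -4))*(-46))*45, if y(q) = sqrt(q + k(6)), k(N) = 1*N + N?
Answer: -4140*sqrt(3) ≈ -7170.7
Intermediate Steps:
l(n, A) = 0 (l(n, A) = 0/2 = 0*(1/2) = 0)
k(N) = 2*N (k(N) = N + N = 2*N)
y(q) = sqrt(12 + q) (y(q) = sqrt(q + 2*6) = sqrt(q + 12) = sqrt(12 + q))
(y(l(4, -4))*(-46))*45 = (sqrt(12 + 0)*(-46))*45 = (sqrt(12)*(-46))*45 = ((2*sqrt(3))*(-46))*45 = -92*sqrt(3)*45 = -4140*sqrt(3)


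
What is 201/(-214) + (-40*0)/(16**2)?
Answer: -201/214 ≈ -0.93925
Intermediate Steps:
201/(-214) + (-40*0)/(16**2) = 201*(-1/214) + 0/256 = -201/214 + 0*(1/256) = -201/214 + 0 = -201/214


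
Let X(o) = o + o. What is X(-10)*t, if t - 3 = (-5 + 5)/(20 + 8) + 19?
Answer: -440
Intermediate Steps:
X(o) = 2*o
t = 22 (t = 3 + ((-5 + 5)/(20 + 8) + 19) = 3 + (0/28 + 19) = 3 + (0*(1/28) + 19) = 3 + (0 + 19) = 3 + 19 = 22)
X(-10)*t = (2*(-10))*22 = -20*22 = -440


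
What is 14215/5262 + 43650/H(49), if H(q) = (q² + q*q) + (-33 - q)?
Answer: 14839055/1241832 ≈ 11.949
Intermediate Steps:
H(q) = -33 - q + 2*q² (H(q) = (q² + q²) + (-33 - q) = 2*q² + (-33 - q) = -33 - q + 2*q²)
14215/5262 + 43650/H(49) = 14215/5262 + 43650/(-33 - 1*49 + 2*49²) = 14215*(1/5262) + 43650/(-33 - 49 + 2*2401) = 14215/5262 + 43650/(-33 - 49 + 4802) = 14215/5262 + 43650/4720 = 14215/5262 + 43650*(1/4720) = 14215/5262 + 4365/472 = 14839055/1241832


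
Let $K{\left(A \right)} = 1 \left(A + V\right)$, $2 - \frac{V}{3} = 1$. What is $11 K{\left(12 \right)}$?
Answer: $165$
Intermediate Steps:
$V = 3$ ($V = 6 - 3 = 3$)
$K{\left(A \right)} = 3 + A$ ($K{\left(A \right)} = 1 \left(A + 3\right) = 1 \left(3 + A\right) = 3 + A$)
$11 K{\left(12 \right)} = 11 \left(3 + 12\right) = 11 \cdot 15 = 165$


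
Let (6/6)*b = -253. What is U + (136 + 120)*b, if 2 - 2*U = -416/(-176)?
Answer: -712450/11 ≈ -64768.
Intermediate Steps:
b = -253
U = -2/11 (U = 1 - (-208)/(-176) = 1 - (-208)*(-1)/176 = 1 - ½*26/11 = 1 - 13/11 = -2/11 ≈ -0.18182)
U + (136 + 120)*b = -2/11 + (136 + 120)*(-253) = -2/11 + 256*(-253) = -2/11 - 64768 = -712450/11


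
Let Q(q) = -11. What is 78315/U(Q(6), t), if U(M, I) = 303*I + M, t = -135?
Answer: -78315/40916 ≈ -1.9140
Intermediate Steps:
U(M, I) = M + 303*I
78315/U(Q(6), t) = 78315/(-11 + 303*(-135)) = 78315/(-11 - 40905) = 78315/(-40916) = 78315*(-1/40916) = -78315/40916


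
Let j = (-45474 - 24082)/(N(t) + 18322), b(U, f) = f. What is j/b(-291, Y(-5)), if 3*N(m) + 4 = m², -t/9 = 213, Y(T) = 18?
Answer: -34778/11189553 ≈ -0.0031081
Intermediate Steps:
t = -1917 (t = -9*213 = -1917)
N(m) = -4/3 + m²/3
j = -208668/3729851 (j = (-45474 - 24082)/((-4/3 + (⅓)*(-1917)²) + 18322) = -69556/((-4/3 + (⅓)*3674889) + 18322) = -69556/((-4/3 + 1224963) + 18322) = -69556/(3674885/3 + 18322) = -69556/3729851/3 = -69556*3/3729851 = -208668/3729851 ≈ -0.055945)
j/b(-291, Y(-5)) = -208668/3729851/18 = -208668/3729851*1/18 = -34778/11189553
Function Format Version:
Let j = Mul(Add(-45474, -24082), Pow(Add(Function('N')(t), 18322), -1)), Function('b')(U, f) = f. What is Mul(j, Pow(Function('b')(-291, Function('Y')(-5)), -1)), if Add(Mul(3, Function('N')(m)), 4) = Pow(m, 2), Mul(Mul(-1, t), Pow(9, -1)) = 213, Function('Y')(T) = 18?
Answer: Rational(-34778, 11189553) ≈ -0.0031081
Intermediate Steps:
t = -1917 (t = Mul(-9, 213) = -1917)
Function('N')(m) = Add(Rational(-4, 3), Mul(Rational(1, 3), Pow(m, 2)))
j = Rational(-208668, 3729851) (j = Mul(Add(-45474, -24082), Pow(Add(Add(Rational(-4, 3), Mul(Rational(1, 3), Pow(-1917, 2))), 18322), -1)) = Mul(-69556, Pow(Add(Add(Rational(-4, 3), Mul(Rational(1, 3), 3674889)), 18322), -1)) = Mul(-69556, Pow(Add(Add(Rational(-4, 3), 1224963), 18322), -1)) = Mul(-69556, Pow(Add(Rational(3674885, 3), 18322), -1)) = Mul(-69556, Pow(Rational(3729851, 3), -1)) = Mul(-69556, Rational(3, 3729851)) = Rational(-208668, 3729851) ≈ -0.055945)
Mul(j, Pow(Function('b')(-291, Function('Y')(-5)), -1)) = Mul(Rational(-208668, 3729851), Pow(18, -1)) = Mul(Rational(-208668, 3729851), Rational(1, 18)) = Rational(-34778, 11189553)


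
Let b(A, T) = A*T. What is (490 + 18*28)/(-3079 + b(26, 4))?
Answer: -142/425 ≈ -0.33412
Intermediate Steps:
(490 + 18*28)/(-3079 + b(26, 4)) = (490 + 18*28)/(-3079 + 26*4) = (490 + 504)/(-3079 + 104) = 994/(-2975) = 994*(-1/2975) = -142/425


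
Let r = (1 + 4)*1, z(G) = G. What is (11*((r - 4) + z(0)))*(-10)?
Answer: -110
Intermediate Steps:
r = 5 (r = 5*1 = 5)
(11*((r - 4) + z(0)))*(-10) = (11*((5 - 4) + 0))*(-10) = (11*(1 + 0))*(-10) = (11*1)*(-10) = 11*(-10) = -110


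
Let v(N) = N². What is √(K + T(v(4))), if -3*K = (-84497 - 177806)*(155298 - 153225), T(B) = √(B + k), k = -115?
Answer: √(181251373 + 3*I*√11) ≈ 13463.0 + 0.e-4*I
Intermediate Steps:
T(B) = √(-115 + B) (T(B) = √(B - 115) = √(-115 + B))
K = 181251373 (K = -(-84497 - 177806)*(155298 - 153225)/3 = -(-262303)*2073/3 = -⅓*(-543754119) = 181251373)
√(K + T(v(4))) = √(181251373 + √(-115 + 4²)) = √(181251373 + √(-115 + 16)) = √(181251373 + √(-99)) = √(181251373 + 3*I*√11)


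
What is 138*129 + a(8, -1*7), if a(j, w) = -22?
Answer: 17780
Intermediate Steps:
138*129 + a(8, -1*7) = 138*129 - 22 = 17802 - 22 = 17780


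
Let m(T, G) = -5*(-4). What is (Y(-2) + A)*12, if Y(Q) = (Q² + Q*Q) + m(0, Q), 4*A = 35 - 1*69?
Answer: 234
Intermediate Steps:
m(T, G) = 20
A = -17/2 (A = (35 - 1*69)/4 = (35 - 69)/4 = (¼)*(-34) = -17/2 ≈ -8.5000)
Y(Q) = 20 + 2*Q² (Y(Q) = (Q² + Q*Q) + 20 = (Q² + Q²) + 20 = 2*Q² + 20 = 20 + 2*Q²)
(Y(-2) + A)*12 = ((20 + 2*(-2)²) - 17/2)*12 = ((20 + 2*4) - 17/2)*12 = ((20 + 8) - 17/2)*12 = (28 - 17/2)*12 = (39/2)*12 = 234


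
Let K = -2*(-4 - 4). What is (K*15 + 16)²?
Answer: 65536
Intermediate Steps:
K = 16 (K = -2*(-8) = 16)
(K*15 + 16)² = (16*15 + 16)² = (240 + 16)² = 256² = 65536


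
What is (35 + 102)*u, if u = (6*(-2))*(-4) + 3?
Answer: 6987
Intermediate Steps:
u = 51 (u = -12*(-4) + 3 = 48 + 3 = 51)
(35 + 102)*u = (35 + 102)*51 = 137*51 = 6987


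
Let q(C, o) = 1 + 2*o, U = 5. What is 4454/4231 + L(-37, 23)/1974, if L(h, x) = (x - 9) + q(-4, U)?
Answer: 8897971/8351994 ≈ 1.0654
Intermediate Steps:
L(h, x) = 2 + x (L(h, x) = (x - 9) + (1 + 2*5) = (-9 + x) + (1 + 10) = (-9 + x) + 11 = 2 + x)
4454/4231 + L(-37, 23)/1974 = 4454/4231 + (2 + 23)/1974 = 4454*(1/4231) + 25*(1/1974) = 4454/4231 + 25/1974 = 8897971/8351994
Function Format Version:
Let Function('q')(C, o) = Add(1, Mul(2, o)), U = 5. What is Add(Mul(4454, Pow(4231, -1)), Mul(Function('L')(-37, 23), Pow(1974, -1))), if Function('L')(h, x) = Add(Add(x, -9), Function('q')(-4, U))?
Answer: Rational(8897971, 8351994) ≈ 1.0654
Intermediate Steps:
Function('L')(h, x) = Add(2, x) (Function('L')(h, x) = Add(Add(x, -9), Add(1, Mul(2, 5))) = Add(Add(-9, x), Add(1, 10)) = Add(Add(-9, x), 11) = Add(2, x))
Add(Mul(4454, Pow(4231, -1)), Mul(Function('L')(-37, 23), Pow(1974, -1))) = Add(Mul(4454, Pow(4231, -1)), Mul(Add(2, 23), Pow(1974, -1))) = Add(Mul(4454, Rational(1, 4231)), Mul(25, Rational(1, 1974))) = Add(Rational(4454, 4231), Rational(25, 1974)) = Rational(8897971, 8351994)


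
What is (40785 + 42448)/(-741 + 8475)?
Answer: 83233/7734 ≈ 10.762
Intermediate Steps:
(40785 + 42448)/(-741 + 8475) = 83233/7734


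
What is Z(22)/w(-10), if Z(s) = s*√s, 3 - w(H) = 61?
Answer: -11*√22/29 ≈ -1.7791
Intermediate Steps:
w(H) = -58 (w(H) = 3 - 1*61 = 3 - 61 = -58)
Z(s) = s^(3/2)
Z(22)/w(-10) = 22^(3/2)/(-58) = (22*√22)*(-1/58) = -11*√22/29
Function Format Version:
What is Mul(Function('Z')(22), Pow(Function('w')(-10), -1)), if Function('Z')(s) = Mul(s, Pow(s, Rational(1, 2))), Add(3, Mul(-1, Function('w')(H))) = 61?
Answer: Mul(Rational(-11, 29), Pow(22, Rational(1, 2))) ≈ -1.7791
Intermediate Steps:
Function('w')(H) = -58 (Function('w')(H) = Add(3, Mul(-1, 61)) = Add(3, -61) = -58)
Function('Z')(s) = Pow(s, Rational(3, 2))
Mul(Function('Z')(22), Pow(Function('w')(-10), -1)) = Mul(Pow(22, Rational(3, 2)), Pow(-58, -1)) = Mul(Mul(22, Pow(22, Rational(1, 2))), Rational(-1, 58)) = Mul(Rational(-11, 29), Pow(22, Rational(1, 2)))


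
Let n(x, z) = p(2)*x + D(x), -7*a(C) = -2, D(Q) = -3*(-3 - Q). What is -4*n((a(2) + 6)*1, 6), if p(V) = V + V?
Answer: -212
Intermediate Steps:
D(Q) = 9 + 3*Q
p(V) = 2*V
a(C) = 2/7 (a(C) = -⅐*(-2) = 2/7)
n(x, z) = 9 + 7*x (n(x, z) = (2*2)*x + (9 + 3*x) = 4*x + (9 + 3*x) = 9 + 7*x)
-4*n((a(2) + 6)*1, 6) = -4*(9 + 7*((2/7 + 6)*1)) = -4*(9 + 7*((44/7)*1)) = -4*(9 + 7*(44/7)) = -4*(9 + 44) = -4*53 = -212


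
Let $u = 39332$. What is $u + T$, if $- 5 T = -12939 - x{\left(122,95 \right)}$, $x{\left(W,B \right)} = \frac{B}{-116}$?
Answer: $\frac{24313389}{580} \approx 41920.0$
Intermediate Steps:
$x{\left(W,B \right)} = - \frac{B}{116}$ ($x{\left(W,B \right)} = B \left(- \frac{1}{116}\right) = - \frac{B}{116}$)
$T = \frac{1500829}{580}$ ($T = - \frac{-12939 - \left(- \frac{1}{116}\right) 95}{5} = - \frac{-12939 - - \frac{95}{116}}{5} = - \frac{-12939 + \frac{95}{116}}{5} = \left(- \frac{1}{5}\right) \left(- \frac{1500829}{116}\right) = \frac{1500829}{580} \approx 2587.6$)
$u + T = 39332 + \frac{1500829}{580} = \frac{24313389}{580}$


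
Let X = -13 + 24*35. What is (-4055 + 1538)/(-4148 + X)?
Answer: 839/1107 ≈ 0.75790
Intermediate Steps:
X = 827 (X = -13 + 840 = 827)
(-4055 + 1538)/(-4148 + X) = (-4055 + 1538)/(-4148 + 827) = -2517/(-3321) = -2517*(-1/3321) = 839/1107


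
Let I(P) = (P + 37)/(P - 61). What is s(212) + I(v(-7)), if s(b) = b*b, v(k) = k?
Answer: 1528081/34 ≈ 44944.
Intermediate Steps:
s(b) = b²
I(P) = (37 + P)/(-61 + P)
s(212) + I(v(-7)) = 212² + (37 - 7)/(-61 - 7) = 44944 + 30/(-68) = 44944 - 1/68*30 = 44944 - 15/34 = 1528081/34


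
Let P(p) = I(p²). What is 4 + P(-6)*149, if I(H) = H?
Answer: 5368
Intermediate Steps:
P(p) = p²
4 + P(-6)*149 = 4 + (-6)²*149 = 4 + 36*149 = 4 + 5364 = 5368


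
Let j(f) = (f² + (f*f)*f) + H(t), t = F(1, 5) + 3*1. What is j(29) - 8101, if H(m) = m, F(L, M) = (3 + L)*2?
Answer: 17140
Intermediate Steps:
F(L, M) = 6 + 2*L
t = 11 (t = (6 + 2*1) + 3*1 = (6 + 2) + 3 = 8 + 3 = 11)
j(f) = 11 + f² + f³ (j(f) = (f² + (f*f)*f) + 11 = (f² + f²*f) + 11 = (f² + f³) + 11 = 11 + f² + f³)
j(29) - 8101 = (11 + 29² + 29³) - 8101 = (11 + 841 + 24389) - 8101 = 25241 - 8101 = 17140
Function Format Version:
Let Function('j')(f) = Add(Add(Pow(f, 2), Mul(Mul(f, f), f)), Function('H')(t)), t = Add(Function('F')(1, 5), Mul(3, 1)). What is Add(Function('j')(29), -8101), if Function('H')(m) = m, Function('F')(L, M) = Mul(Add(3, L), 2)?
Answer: 17140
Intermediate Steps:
Function('F')(L, M) = Add(6, Mul(2, L))
t = 11 (t = Add(Add(6, Mul(2, 1)), Mul(3, 1)) = Add(Add(6, 2), 3) = Add(8, 3) = 11)
Function('j')(f) = Add(11, Pow(f, 2), Pow(f, 3)) (Function('j')(f) = Add(Add(Pow(f, 2), Mul(Mul(f, f), f)), 11) = Add(Add(Pow(f, 2), Mul(Pow(f, 2), f)), 11) = Add(Add(Pow(f, 2), Pow(f, 3)), 11) = Add(11, Pow(f, 2), Pow(f, 3)))
Add(Function('j')(29), -8101) = Add(Add(11, Pow(29, 2), Pow(29, 3)), -8101) = Add(Add(11, 841, 24389), -8101) = Add(25241, -8101) = 17140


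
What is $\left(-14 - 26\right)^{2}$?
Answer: $1600$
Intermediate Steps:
$\left(-14 - 26\right)^{2} = \left(-40\right)^{2} = 1600$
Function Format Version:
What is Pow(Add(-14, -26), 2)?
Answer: 1600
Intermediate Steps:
Pow(Add(-14, -26), 2) = Pow(-40, 2) = 1600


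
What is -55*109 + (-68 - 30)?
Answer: -6093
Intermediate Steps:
-55*109 + (-68 - 30) = -5995 - 98 = -6093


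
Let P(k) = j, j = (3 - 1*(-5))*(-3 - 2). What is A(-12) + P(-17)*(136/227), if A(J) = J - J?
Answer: -5440/227 ≈ -23.965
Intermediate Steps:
j = -40 (j = (3 + 5)*(-5) = 8*(-5) = -40)
P(k) = -40
A(J) = 0
A(-12) + P(-17)*(136/227) = 0 - 5440/227 = -5440/227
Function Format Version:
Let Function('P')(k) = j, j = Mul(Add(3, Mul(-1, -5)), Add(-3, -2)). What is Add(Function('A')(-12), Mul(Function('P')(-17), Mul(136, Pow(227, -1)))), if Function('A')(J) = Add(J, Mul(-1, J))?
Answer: Rational(-5440, 227) ≈ -23.965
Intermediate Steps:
j = -40 (j = Mul(Add(3, 5), -5) = Mul(8, -5) = -40)
Function('P')(k) = -40
Function('A')(J) = 0
Add(Function('A')(-12), Mul(Function('P')(-17), Mul(136, Pow(227, -1)))) = Add(0, Mul(-40, Mul(136, Pow(227, -1)))) = Add(0, Mul(-40, Mul(136, Rational(1, 227)))) = Add(0, Mul(-40, Rational(136, 227))) = Add(0, Rational(-5440, 227)) = Rational(-5440, 227)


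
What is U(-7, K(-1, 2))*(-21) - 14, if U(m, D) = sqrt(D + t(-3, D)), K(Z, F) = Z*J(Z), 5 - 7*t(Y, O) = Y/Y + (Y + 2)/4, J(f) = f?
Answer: -14 - 9*sqrt(35)/2 ≈ -40.622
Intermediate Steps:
t(Y, O) = 1/2 - Y/28 (t(Y, O) = 5/7 - (Y/Y + (Y + 2)/4)/7 = 5/7 - (1 + (2 + Y)*(1/4))/7 = 5/7 - (1 + (1/2 + Y/4))/7 = 5/7 - (3/2 + Y/4)/7 = 5/7 + (-3/14 - Y/28) = 1/2 - Y/28)
K(Z, F) = Z**2 (K(Z, F) = Z*Z = Z**2)
U(m, D) = sqrt(17/28 + D) (U(m, D) = sqrt(D + (1/2 - 1/28*(-3))) = sqrt(D + (1/2 + 3/28)) = sqrt(D + 17/28) = sqrt(17/28 + D))
U(-7, K(-1, 2))*(-21) - 14 = (sqrt(119 + 196*(-1)**2)/14)*(-21) - 14 = (sqrt(119 + 196*1)/14)*(-21) - 14 = (sqrt(119 + 196)/14)*(-21) - 14 = (sqrt(315)/14)*(-21) - 14 = ((3*sqrt(35))/14)*(-21) - 14 = (3*sqrt(35)/14)*(-21) - 14 = -9*sqrt(35)/2 - 14 = -14 - 9*sqrt(35)/2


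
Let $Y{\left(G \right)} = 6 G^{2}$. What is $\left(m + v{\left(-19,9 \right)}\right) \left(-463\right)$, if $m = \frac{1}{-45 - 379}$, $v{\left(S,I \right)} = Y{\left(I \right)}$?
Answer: $- \frac{95407169}{424} \approx -2.2502 \cdot 10^{5}$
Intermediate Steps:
$v{\left(S,I \right)} = 6 I^{2}$
$m = - \frac{1}{424}$ ($m = \frac{1}{-424} = - \frac{1}{424} \approx -0.0023585$)
$\left(m + v{\left(-19,9 \right)}\right) \left(-463\right) = \left(- \frac{1}{424} + 6 \cdot 9^{2}\right) \left(-463\right) = \left(- \frac{1}{424} + 6 \cdot 81\right) \left(-463\right) = \left(- \frac{1}{424} + 486\right) \left(-463\right) = \frac{206063}{424} \left(-463\right) = - \frac{95407169}{424}$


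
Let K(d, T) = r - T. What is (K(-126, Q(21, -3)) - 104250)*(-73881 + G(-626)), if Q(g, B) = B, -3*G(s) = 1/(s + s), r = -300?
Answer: 9670494172715/1252 ≈ 7.7240e+9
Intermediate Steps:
G(s) = -1/(6*s) (G(s) = -1/(3*(s + s)) = -1/(2*s)/3 = -1/(6*s))
K(d, T) = -300 - T
(K(-126, Q(21, -3)) - 104250)*(-73881 + G(-626)) = ((-300 - 1*(-3)) - 104250)*(-73881 - 1/6/(-626)) = ((-300 + 3) - 104250)*(-73881 - 1/6*(-1/626)) = (-297 - 104250)*(-73881 + 1/3756) = -104547*(-277497035/3756) = 9670494172715/1252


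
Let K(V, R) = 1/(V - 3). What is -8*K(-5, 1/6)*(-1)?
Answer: -1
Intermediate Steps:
K(V, R) = 1/(-3 + V)
-8*K(-5, 1/6)*(-1) = -8/(-3 - 5)*(-1) = -8/(-8)*(-1) = -8*(-⅛)*(-1) = 1*(-1) = -1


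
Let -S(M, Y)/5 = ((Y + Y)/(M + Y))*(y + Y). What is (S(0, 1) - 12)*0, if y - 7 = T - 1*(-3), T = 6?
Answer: 0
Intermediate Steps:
y = 16 (y = 7 + (6 - 1*(-3)) = 7 + (6 + 3) = 7 + 9 = 16)
S(M, Y) = -10*Y*(16 + Y)/(M + Y) (S(M, Y) = -5*(Y + Y)/(M + Y)*(16 + Y) = -5*(2*Y)/(M + Y)*(16 + Y) = -5*2*Y/(M + Y)*(16 + Y) = -10*Y*(16 + Y)/(M + Y))
(S(0, 1) - 12)*0 = (-10*1*(16 + 1)/(0 + 1) - 12)*0 = (-10*1*17/1 - 12)*0 = (-10*1*1*17 - 12)*0 = (-170 - 12)*0 = -182*0 = 0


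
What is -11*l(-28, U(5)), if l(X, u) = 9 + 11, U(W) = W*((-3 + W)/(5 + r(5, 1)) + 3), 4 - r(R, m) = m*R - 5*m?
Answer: -220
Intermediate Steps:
r(R, m) = 4 + 5*m - R*m (r(R, m) = 4 - (m*R - 5*m) = 4 - (R*m - 5*m) = 4 - (-5*m + R*m) = 4 + (5*m - R*m) = 4 + 5*m - R*m)
U(W) = W*(8/3 + W/9) (U(W) = W*((-3 + W)/(5 + (4 + 5*1 - 1*5*1)) + 3) = W*((-3 + W)/(5 + (4 + 5 - 5)) + 3) = W*((-3 + W)/(5 + 4) + 3) = W*((-3 + W)/9 + 3) = W*((-3 + W)*(⅑) + 3) = W*((-⅓ + W/9) + 3) = W*(8/3 + W/9))
l(X, u) = 20
-11*l(-28, U(5)) = -11*20 = -220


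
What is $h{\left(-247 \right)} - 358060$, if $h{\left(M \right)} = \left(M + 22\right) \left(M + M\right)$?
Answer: $-246910$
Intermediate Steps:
$h{\left(M \right)} = 2 M \left(22 + M\right)$ ($h{\left(M \right)} = \left(22 + M\right) 2 M = 2 M \left(22 + M\right)$)
$h{\left(-247 \right)} - 358060 = 2 \left(-247\right) \left(22 - 247\right) - 358060 = 2 \left(-247\right) \left(-225\right) - 358060 = 111150 - 358060 = -246910$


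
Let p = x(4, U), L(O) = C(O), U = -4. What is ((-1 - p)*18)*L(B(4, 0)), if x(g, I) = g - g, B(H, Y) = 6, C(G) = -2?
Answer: 36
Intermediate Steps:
L(O) = -2
x(g, I) = 0
p = 0
((-1 - p)*18)*L(B(4, 0)) = ((-1 - 1*0)*18)*(-2) = ((-1 + 0)*18)*(-2) = -1*18*(-2) = -18*(-2) = 36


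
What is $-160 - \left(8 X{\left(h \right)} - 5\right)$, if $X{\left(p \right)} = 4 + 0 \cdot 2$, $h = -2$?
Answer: $-187$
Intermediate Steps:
$X{\left(p \right)} = 4$ ($X{\left(p \right)} = 4 + 0 = 4$)
$-160 - \left(8 X{\left(h \right)} - 5\right) = -160 - \left(8 \cdot 4 - 5\right) = -160 - \left(32 - 5\right) = -160 - 27 = -187$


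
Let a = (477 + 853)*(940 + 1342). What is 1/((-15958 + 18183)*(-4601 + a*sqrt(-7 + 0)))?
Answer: -4601/143470548947542225 - 607012*I*sqrt(7)/28694109789508445 ≈ -3.2069e-14 - 5.597e-11*I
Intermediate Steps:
a = 3035060 (a = 1330*2282 = 3035060)
1/((-15958 + 18183)*(-4601 + a*sqrt(-7 + 0))) = 1/((-15958 + 18183)*(-4601 + 3035060*sqrt(-7 + 0))) = 1/(2225*(-4601 + 3035060*sqrt(-7))) = 1/(2225*(-4601 + 3035060*(I*sqrt(7)))) = 1/(2225*(-4601 + 3035060*I*sqrt(7))) = 1/(-10237225 + 6753008500*I*sqrt(7))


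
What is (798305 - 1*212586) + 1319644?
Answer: 1905363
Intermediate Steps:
(798305 - 1*212586) + 1319644 = (798305 - 212586) + 1319644 = 585719 + 1319644 = 1905363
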